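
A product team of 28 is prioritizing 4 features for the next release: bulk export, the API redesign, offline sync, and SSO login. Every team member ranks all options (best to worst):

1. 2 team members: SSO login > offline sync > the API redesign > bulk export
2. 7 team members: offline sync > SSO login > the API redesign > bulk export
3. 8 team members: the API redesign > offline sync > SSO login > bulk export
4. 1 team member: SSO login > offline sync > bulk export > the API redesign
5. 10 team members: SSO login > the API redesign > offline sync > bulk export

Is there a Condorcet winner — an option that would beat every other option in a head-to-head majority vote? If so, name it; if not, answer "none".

none

Checking pairwise contests:
the API redesign beats bulk export 27–1.
SSO login beats the API redesign 20–8.
the API redesign beats offline sync 18–10.
offline sync beats SSO login 15–13.
Every option loses at least one head-to-head, so there is no Condorcet winner.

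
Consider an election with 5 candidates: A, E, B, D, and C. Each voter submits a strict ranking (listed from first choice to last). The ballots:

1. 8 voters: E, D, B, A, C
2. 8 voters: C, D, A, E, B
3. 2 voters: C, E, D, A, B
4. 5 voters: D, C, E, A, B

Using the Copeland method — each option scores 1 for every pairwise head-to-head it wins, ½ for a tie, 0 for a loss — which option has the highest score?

A: beats B; loses to E, D, and C → score 1.
E: beats A and B; loses to D and C → score 2.
B: loses to A, E, D, and C → score 0.
D: beats A, E, B, and C → score 4.
C: beats A, E, and B; loses to D → score 3.
D has the best pairwise record.

D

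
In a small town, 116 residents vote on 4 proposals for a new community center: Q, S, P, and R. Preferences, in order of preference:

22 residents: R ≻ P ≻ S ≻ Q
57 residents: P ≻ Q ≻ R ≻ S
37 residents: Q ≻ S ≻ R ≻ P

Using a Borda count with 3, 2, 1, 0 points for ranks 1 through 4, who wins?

Q

Q: 22·0 + 57·2 + 37·3 = 225
S: 22·1 + 57·0 + 37·2 = 96
P: 22·2 + 57·3 + 37·0 = 215
R: 22·3 + 57·1 + 37·1 = 160
Q has the highest Borda score (225).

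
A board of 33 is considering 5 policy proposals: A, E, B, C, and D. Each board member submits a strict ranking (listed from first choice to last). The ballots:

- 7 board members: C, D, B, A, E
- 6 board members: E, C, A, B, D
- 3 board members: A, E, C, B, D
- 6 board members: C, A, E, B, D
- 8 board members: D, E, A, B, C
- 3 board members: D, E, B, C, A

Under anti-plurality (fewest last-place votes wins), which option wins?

B

Last-place votes: A 3, E 7, B 0, C 8, D 15.
B is ranked last by the fewest voters, so B wins.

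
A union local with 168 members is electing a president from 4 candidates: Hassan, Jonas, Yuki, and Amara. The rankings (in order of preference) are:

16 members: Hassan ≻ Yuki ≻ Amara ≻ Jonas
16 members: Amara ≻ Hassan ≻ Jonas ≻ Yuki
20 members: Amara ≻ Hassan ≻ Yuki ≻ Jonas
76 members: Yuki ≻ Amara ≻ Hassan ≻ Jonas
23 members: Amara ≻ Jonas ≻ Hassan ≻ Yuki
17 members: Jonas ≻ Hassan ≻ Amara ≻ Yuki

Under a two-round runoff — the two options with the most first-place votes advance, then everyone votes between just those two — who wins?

Yuki

Round 1 first-place votes: Hassan 16, Jonas 17, Yuki 76, Amara 59.
Yuki and Amara advance.
Runoff: Yuki is preferred to Amara by 92 voters; Amara by 76.
Yuki wins the runoff.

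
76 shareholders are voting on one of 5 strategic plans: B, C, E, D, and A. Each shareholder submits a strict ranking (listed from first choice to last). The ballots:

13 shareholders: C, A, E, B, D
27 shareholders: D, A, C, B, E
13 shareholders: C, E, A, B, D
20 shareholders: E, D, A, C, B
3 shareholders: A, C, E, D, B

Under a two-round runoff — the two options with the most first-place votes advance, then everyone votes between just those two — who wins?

D

Round 1 first-place votes: B 0, C 26, E 20, D 27, A 3.
D and C advance.
Runoff: D is preferred to C by 47 voters; C by 29.
D wins the runoff.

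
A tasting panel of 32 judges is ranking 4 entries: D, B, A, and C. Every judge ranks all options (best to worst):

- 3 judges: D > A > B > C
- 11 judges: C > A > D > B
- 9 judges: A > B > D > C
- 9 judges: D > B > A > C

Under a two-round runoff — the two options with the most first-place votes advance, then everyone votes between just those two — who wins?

D

Round 1 first-place votes: D 12, B 0, A 9, C 11.
D and C advance.
Runoff: D is preferred to C by 21 voters; C by 11.
D wins the runoff.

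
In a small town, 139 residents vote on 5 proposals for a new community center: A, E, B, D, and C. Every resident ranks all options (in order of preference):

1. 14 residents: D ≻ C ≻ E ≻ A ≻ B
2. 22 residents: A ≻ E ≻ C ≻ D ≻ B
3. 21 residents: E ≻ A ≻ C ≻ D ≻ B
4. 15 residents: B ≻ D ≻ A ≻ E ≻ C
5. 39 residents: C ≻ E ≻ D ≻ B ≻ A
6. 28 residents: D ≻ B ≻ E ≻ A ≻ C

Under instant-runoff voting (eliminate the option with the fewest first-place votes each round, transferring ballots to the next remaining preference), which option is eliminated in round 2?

Round 1: A 22, E 21, B 15, D 42, C 39. Eliminate B.
Round 2: A 22, E 21, D 57, C 39. Eliminate E.

E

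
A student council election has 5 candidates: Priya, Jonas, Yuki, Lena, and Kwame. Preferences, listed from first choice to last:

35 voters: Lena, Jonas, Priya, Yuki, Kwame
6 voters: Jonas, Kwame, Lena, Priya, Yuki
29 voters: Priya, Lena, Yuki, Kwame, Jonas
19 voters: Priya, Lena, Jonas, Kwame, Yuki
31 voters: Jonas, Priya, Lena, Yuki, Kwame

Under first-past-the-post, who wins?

First-place votes: Priya 48, Jonas 37, Yuki 0, Lena 35, Kwame 0.
Priya has the most first-place votes.

Priya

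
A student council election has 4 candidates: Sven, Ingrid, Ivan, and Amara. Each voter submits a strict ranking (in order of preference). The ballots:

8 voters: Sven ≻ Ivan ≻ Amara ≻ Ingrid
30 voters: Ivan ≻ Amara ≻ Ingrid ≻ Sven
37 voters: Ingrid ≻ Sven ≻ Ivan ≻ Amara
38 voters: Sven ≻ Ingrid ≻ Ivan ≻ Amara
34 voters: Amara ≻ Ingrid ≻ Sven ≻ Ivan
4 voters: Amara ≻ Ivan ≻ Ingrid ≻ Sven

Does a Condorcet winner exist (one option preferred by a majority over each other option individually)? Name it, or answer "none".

none

Checking pairwise contests:
Ingrid beats Sven 105–46.
Amara beats Ingrid 76–75.
Sven beats Ivan 117–34.
Sven beats Amara 83–68.
Every option loses at least one head-to-head, so there is no Condorcet winner.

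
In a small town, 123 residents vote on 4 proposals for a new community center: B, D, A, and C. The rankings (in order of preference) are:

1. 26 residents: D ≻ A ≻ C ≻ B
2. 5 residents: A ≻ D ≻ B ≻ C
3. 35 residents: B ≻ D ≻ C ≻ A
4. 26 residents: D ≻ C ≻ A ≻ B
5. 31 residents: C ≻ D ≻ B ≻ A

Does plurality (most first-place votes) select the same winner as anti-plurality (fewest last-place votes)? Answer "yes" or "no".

yes

Plurality — first-place votes: B 35, D 52, A 5, C 31. Winner: D.
Anti-plurality — last-place votes: B 52, D 0, A 66, C 5. Winner: D.
The two methods agree.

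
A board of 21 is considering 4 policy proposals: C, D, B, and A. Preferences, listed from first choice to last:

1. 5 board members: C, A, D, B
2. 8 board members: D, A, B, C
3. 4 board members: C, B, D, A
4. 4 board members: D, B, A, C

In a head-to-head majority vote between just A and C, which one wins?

Voters preferring A to C: 12; preferring C to A: 9.
A wins the head-to-head.

A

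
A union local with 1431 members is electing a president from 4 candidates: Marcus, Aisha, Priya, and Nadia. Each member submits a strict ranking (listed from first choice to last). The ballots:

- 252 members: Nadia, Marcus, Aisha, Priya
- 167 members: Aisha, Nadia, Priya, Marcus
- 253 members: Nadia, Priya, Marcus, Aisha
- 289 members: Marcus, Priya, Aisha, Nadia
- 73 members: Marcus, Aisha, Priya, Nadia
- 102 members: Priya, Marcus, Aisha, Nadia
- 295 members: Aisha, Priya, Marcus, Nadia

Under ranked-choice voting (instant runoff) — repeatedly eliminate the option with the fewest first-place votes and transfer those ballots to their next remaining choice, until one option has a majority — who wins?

Marcus

Round 1: Marcus 362, Aisha 462, Priya 102, Nadia 505. Eliminate Priya.
Round 2: Marcus 464, Aisha 462, Nadia 505. Eliminate Aisha.
Round 3: Marcus 759, Nadia 672. Marcus has a majority.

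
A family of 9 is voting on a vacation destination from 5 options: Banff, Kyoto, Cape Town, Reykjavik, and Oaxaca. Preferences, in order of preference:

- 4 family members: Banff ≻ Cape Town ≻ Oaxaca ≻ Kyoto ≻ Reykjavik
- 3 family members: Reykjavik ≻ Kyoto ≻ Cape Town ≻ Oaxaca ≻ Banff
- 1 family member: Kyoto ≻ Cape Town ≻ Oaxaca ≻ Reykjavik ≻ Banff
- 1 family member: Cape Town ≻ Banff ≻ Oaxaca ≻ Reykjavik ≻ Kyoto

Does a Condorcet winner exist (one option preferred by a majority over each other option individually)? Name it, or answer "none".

Cape Town vs Banff: 5–4 for Cape Town.
Cape Town vs Kyoto: 5–4 for Cape Town.
Cape Town vs Reykjavik: 6–3 for Cape Town.
Cape Town vs Oaxaca: 9–0 for Cape Town.
Cape Town beats every other option head-to-head.

Cape Town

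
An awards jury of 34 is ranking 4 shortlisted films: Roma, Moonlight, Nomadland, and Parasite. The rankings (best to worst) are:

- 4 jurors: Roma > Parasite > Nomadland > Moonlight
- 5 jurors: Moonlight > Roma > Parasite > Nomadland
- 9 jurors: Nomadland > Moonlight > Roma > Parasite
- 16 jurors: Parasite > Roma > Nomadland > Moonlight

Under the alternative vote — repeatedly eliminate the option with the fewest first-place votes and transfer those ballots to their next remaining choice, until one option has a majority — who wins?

Parasite

Round 1: Roma 4, Moonlight 5, Nomadland 9, Parasite 16. Eliminate Roma.
Round 2: Moonlight 5, Nomadland 9, Parasite 20. Parasite has a majority.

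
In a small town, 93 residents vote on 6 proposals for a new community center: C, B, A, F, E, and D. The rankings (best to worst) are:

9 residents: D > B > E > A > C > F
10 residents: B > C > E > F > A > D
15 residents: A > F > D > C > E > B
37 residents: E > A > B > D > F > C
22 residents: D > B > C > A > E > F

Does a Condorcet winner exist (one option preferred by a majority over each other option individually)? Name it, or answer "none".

none

Checking pairwise contests:
B beats C 78–15.
A beats B 52–41.
E beats A 56–37.
B beats F 78–15.
C beats E 47–46.
B beats D 47–46.
Every option loses at least one head-to-head, so there is no Condorcet winner.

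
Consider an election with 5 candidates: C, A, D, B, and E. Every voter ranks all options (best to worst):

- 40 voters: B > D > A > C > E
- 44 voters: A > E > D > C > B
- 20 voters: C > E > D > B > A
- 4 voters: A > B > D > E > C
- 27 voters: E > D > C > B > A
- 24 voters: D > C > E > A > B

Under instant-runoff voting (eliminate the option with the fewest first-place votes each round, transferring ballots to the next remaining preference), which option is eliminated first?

Round 1: C 20, A 48, D 24, B 40, E 27. Eliminate C.

C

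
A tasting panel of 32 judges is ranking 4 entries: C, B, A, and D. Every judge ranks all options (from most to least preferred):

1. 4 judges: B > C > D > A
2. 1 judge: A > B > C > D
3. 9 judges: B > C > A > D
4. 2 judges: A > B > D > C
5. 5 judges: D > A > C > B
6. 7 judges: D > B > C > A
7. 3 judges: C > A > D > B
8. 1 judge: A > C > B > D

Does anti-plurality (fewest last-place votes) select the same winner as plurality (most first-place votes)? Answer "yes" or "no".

Anti-plurality — last-place votes: C 2, B 8, A 11, D 11. Winner: C.
Plurality — first-place votes: C 3, B 13, A 4, D 12. Winner: B.
The two methods disagree.

no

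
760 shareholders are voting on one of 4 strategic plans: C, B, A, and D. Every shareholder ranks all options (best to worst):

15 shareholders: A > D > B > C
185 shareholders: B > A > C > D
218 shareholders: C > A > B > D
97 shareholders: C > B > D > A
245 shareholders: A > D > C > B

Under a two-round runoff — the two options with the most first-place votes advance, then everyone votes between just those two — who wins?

A

Round 1 first-place votes: C 315, B 185, A 260, D 0.
C and A advance.
Runoff: C is preferred to A by 315 voters; A by 445.
A wins the runoff.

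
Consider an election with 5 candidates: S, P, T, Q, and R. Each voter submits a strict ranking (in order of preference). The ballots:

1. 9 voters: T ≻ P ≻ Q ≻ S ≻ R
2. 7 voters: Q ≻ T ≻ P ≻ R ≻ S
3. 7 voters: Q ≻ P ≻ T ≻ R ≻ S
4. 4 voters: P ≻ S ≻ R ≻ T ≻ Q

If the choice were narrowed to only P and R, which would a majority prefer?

Voters preferring P to R: 27; preferring R to P: 0.
P wins the head-to-head.

P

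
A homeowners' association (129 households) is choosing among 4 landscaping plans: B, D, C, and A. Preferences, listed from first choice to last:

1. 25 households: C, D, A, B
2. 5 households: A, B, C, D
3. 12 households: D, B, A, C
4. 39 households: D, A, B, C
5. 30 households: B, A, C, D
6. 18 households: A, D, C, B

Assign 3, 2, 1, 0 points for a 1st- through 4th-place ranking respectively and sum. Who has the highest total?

A

B: 25·0 + 5·2 + 12·2 + 39·1 + 30·3 + 18·0 = 163
D: 25·2 + 5·0 + 12·3 + 39·3 + 30·0 + 18·2 = 239
C: 25·3 + 5·1 + 12·0 + 39·0 + 30·1 + 18·1 = 128
A: 25·1 + 5·3 + 12·1 + 39·2 + 30·2 + 18·3 = 244
A has the highest Borda score (244).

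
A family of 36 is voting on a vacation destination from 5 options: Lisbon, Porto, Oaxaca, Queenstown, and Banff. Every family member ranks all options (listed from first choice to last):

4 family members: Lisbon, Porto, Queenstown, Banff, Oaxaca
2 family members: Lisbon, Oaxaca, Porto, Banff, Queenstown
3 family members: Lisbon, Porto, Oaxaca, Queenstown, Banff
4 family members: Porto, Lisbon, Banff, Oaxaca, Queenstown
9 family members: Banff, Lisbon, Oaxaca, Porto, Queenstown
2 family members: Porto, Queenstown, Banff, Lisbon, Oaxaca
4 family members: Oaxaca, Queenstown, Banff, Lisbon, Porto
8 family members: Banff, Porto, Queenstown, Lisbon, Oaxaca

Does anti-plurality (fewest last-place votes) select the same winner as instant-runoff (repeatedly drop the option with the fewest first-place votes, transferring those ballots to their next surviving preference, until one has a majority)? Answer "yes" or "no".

no

Anti-plurality — last-place votes: Lisbon 0, Porto 4, Oaxaca 14, Queenstown 15, Banff 3. Winner: Lisbon.
Instant-runoff — R1 Lisbon 9, Porto 6, Oaxaca 4, Queenstown 0, Banff 17 (Queenstown out); R2 Lisbon 9, Porto 6, Oaxaca 4, Banff 17 (Oaxaca out); R3 Lisbon 9, Porto 6, Banff 21 (Banff winner). Winner: Banff.
The two methods disagree.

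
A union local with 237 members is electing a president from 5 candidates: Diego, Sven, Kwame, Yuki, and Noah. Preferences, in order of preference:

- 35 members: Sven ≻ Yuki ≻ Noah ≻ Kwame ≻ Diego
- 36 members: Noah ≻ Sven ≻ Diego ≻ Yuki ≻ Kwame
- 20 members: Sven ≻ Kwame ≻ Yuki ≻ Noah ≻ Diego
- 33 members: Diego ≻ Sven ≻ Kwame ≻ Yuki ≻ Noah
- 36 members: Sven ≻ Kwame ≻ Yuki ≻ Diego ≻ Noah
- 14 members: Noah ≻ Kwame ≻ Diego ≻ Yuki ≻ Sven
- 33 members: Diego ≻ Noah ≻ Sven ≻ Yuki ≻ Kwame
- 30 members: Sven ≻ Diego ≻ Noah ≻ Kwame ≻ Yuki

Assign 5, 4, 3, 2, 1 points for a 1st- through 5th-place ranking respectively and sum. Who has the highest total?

Sven

Diego: 35·1 + 36·3 + 20·1 + 33·5 + 36·2 + 14·3 + 33·5 + 30·4 = 727
Sven: 35·5 + 36·4 + 20·5 + 33·4 + 36·5 + 14·1 + 33·3 + 30·5 = 994
Kwame: 35·2 + 36·1 + 20·4 + 33·3 + 36·4 + 14·4 + 33·1 + 30·2 = 578
Yuki: 35·4 + 36·2 + 20·3 + 33·2 + 36·3 + 14·2 + 33·2 + 30·1 = 570
Noah: 35·3 + 36·5 + 20·2 + 33·1 + 36·1 + 14·5 + 33·4 + 30·3 = 686
Sven has the highest Borda score (994).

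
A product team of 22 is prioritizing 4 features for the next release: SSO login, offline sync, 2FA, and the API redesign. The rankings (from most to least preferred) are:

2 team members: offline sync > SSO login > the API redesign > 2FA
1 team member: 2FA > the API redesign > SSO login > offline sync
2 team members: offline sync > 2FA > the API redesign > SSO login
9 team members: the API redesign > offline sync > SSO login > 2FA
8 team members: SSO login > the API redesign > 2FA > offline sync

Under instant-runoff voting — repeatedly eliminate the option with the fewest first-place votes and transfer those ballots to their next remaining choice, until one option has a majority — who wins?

the API redesign

Round 1: SSO login 8, offline sync 4, 2FA 1, the API redesign 9. Eliminate 2FA.
Round 2: SSO login 8, offline sync 4, the API redesign 10. Eliminate offline sync.
Round 3: SSO login 10, the API redesign 12. The API redesign has a majority.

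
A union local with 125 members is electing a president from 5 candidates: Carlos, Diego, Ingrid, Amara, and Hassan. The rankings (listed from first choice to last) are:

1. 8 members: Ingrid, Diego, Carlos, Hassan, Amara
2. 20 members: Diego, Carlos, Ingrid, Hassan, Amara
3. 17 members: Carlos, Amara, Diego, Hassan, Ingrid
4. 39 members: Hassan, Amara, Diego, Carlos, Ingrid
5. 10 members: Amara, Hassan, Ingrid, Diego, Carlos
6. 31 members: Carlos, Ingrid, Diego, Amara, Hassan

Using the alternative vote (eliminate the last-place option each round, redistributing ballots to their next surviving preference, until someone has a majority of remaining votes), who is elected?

Carlos

Round 1: Carlos 48, Diego 20, Ingrid 8, Amara 10, Hassan 39. Eliminate Ingrid.
Round 2: Carlos 48, Diego 28, Amara 10, Hassan 39. Eliminate Amara.
Round 3: Carlos 48, Diego 28, Hassan 49. Eliminate Diego.
Round 4: Carlos 76, Hassan 49. Carlos has a majority.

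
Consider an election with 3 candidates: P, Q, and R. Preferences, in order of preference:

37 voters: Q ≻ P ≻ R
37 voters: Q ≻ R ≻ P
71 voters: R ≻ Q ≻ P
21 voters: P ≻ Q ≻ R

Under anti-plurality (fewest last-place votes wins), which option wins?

Q

Last-place votes: P 108, Q 0, R 58.
Q is ranked last by the fewest voters, so Q wins.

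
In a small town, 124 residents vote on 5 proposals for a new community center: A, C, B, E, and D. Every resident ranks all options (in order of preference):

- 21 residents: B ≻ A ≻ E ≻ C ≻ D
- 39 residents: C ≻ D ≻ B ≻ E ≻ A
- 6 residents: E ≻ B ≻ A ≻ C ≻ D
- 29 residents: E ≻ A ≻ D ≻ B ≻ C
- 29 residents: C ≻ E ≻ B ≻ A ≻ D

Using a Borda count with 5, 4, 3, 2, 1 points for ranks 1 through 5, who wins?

A: 21·4 + 39·1 + 6·3 + 29·4 + 29·2 = 315
C: 21·2 + 39·5 + 6·2 + 29·1 + 29·5 = 423
B: 21·5 + 39·3 + 6·4 + 29·2 + 29·3 = 391
E: 21·3 + 39·2 + 6·5 + 29·5 + 29·4 = 432
D: 21·1 + 39·4 + 6·1 + 29·3 + 29·1 = 299
E has the highest Borda score (432).

E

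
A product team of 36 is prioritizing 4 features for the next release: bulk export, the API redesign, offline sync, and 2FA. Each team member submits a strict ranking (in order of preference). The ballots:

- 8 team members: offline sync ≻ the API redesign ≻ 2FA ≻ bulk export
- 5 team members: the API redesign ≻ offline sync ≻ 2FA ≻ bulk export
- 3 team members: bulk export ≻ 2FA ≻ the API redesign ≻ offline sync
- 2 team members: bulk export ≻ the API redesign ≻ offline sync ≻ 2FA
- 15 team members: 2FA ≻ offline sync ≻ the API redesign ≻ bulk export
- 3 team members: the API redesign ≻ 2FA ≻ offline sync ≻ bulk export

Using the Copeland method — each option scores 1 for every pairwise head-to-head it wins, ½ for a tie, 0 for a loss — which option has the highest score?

bulk export: loses to the API redesign, offline sync, and 2FA → score 0.
the API redesign: beats bulk export; ties 2FA; loses to offline sync → score 1.5.
offline sync: beats bulk export and the API redesign; loses to 2FA → score 2.
2FA: beats bulk export and offline sync; ties the API redesign → score 2.5.
2FA has the best pairwise record.

2FA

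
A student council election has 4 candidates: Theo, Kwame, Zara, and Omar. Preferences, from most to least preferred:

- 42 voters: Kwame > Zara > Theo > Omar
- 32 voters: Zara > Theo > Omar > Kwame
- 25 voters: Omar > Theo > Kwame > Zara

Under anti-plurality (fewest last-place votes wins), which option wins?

Theo

Last-place votes: Theo 0, Kwame 32, Zara 25, Omar 42.
Theo is ranked last by the fewest voters, so Theo wins.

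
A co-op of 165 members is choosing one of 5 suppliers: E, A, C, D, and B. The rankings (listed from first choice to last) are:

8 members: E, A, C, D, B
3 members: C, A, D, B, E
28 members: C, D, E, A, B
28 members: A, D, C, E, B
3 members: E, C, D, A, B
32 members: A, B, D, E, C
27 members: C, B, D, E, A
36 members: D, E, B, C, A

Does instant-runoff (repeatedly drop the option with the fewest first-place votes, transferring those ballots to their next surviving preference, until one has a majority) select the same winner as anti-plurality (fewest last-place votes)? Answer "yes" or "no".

no

Instant-runoff — R1 E 11, A 60, C 58, D 36, B 0 (B out); R2 E 11, A 60, C 58, D 36 (E out); R3 A 68, C 61, D 36 (D out); R4 A 68, C 97 (C winner). Winner: C.
Anti-plurality — last-place votes: E 3, A 63, C 32, D 0, B 67. Winner: D.
The two methods disagree.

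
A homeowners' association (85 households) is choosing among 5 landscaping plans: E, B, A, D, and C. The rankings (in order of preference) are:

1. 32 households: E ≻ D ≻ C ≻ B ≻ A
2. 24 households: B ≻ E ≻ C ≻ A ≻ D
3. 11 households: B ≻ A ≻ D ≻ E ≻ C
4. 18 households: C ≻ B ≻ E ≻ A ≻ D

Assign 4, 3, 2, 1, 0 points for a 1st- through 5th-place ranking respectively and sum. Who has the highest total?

E

E: 32·4 + 24·3 + 11·1 + 18·2 = 247
B: 32·1 + 24·4 + 11·4 + 18·3 = 226
A: 32·0 + 24·1 + 11·3 + 18·1 = 75
D: 32·3 + 24·0 + 11·2 + 18·0 = 118
C: 32·2 + 24·2 + 11·0 + 18·4 = 184
E has the highest Borda score (247).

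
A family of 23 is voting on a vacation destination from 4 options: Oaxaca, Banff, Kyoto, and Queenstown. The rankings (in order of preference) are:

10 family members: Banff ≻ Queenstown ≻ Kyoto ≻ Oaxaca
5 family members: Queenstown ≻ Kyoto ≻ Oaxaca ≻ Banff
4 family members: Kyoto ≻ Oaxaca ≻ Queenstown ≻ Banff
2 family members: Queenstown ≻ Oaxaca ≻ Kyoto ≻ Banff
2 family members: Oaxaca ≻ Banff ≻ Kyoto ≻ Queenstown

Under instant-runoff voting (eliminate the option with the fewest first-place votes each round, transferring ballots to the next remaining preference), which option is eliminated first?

Oaxaca

Round 1: Oaxaca 2, Banff 10, Kyoto 4, Queenstown 7. Eliminate Oaxaca.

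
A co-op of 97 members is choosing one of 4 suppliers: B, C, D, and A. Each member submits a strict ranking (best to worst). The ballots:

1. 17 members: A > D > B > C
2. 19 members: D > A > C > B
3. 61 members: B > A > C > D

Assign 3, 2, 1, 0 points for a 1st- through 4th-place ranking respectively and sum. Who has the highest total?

B: 17·1 + 19·0 + 61·3 = 200
C: 17·0 + 19·1 + 61·1 = 80
D: 17·2 + 19·3 + 61·0 = 91
A: 17·3 + 19·2 + 61·2 = 211
A has the highest Borda score (211).

A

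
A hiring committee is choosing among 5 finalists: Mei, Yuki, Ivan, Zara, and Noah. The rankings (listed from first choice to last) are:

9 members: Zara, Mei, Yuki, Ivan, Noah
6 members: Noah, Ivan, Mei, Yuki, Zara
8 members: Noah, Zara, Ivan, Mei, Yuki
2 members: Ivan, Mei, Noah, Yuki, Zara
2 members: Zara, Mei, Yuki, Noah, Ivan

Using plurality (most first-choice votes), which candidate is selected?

Noah

First-place votes: Mei 0, Yuki 0, Ivan 2, Zara 11, Noah 14.
Noah has the most first-place votes.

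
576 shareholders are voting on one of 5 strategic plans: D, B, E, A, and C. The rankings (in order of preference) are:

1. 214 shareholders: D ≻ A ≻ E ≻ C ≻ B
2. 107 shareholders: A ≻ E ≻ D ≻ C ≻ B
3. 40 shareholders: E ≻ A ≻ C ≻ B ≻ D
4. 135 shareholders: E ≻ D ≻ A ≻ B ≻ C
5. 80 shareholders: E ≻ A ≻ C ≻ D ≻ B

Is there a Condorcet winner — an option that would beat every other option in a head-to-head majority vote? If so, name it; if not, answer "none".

none

Checking pairwise contests:
E beats D 362–214.
D beats B 536–40.
A beats E 321–255.
D beats A 349–227.
D beats C 456–120.
Every option loses at least one head-to-head, so there is no Condorcet winner.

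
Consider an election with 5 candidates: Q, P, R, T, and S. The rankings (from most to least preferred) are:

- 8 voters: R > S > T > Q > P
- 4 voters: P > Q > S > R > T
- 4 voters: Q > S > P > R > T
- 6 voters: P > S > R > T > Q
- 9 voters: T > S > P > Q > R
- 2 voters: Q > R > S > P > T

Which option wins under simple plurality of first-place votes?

First-place votes: Q 6, P 10, R 8, T 9, S 0.
P has the most first-place votes.

P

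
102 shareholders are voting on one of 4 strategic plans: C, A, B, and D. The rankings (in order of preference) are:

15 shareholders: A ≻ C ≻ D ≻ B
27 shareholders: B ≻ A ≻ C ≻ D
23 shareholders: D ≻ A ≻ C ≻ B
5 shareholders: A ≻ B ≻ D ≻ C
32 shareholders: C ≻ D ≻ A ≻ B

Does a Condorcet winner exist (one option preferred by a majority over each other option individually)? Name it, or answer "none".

Checking pairwise contests:
A beats C 70–32.
D beats A 55–47.
C beats B 70–32.
C beats D 74–28.
Every option loses at least one head-to-head, so there is no Condorcet winner.

none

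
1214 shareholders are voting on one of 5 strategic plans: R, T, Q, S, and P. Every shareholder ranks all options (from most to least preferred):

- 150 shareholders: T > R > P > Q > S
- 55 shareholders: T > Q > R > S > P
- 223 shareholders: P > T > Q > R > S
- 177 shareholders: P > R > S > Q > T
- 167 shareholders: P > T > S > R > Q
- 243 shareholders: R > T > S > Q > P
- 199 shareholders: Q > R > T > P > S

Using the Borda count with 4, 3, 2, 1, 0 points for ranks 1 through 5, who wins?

T

R: 150·3 + 55·2 + 223·1 + 177·3 + 167·1 + 243·4 + 199·3 = 3050
T: 150·4 + 55·4 + 223·3 + 177·0 + 167·3 + 243·3 + 199·2 = 3117
Q: 150·1 + 55·3 + 223·2 + 177·1 + 167·0 + 243·1 + 199·4 = 1977
S: 150·0 + 55·1 + 223·0 + 177·2 + 167·2 + 243·2 + 199·0 = 1229
P: 150·2 + 55·0 + 223·4 + 177·4 + 167·4 + 243·0 + 199·1 = 2767
T has the highest Borda score (3117).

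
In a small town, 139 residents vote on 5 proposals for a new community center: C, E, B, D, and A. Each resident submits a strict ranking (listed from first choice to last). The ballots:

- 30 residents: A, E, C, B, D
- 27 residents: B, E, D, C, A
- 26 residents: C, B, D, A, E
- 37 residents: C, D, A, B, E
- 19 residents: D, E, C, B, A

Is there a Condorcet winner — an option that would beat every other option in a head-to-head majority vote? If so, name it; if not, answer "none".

none

Checking pairwise contests:
E beats C 76–63.
B beats E 90–49.
C beats B 112–27.
C beats D 93–46.
C beats A 109–30.
Every option loses at least one head-to-head, so there is no Condorcet winner.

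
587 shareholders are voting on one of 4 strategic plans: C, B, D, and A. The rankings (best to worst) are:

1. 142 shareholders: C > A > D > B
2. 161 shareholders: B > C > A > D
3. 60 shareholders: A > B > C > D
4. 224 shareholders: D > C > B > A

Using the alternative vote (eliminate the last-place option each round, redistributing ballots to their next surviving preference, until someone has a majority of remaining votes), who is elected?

Round 1: C 142, B 161, D 224, A 60. Eliminate A.
Round 2: C 142, B 221, D 224. Eliminate C.
Round 3: B 221, D 366. D has a majority.

D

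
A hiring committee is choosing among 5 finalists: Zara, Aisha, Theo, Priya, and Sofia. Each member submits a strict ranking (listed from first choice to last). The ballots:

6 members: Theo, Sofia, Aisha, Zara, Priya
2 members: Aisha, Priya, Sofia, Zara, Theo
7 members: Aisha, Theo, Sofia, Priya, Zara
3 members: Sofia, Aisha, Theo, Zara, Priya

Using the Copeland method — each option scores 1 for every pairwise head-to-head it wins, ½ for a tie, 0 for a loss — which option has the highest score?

Aisha

Zara: ties Priya; loses to Aisha, Theo, and Sofia → score 0.5.
Aisha: beats Zara, Theo, and Priya; ties Sofia → score 3.5.
Theo: beats Zara, Priya, and Sofia; loses to Aisha → score 3.
Priya: ties Zara; loses to Aisha, Theo, and Sofia → score 0.5.
Sofia: beats Zara and Priya; ties Aisha; loses to Theo → score 2.5.
Aisha has the best pairwise record.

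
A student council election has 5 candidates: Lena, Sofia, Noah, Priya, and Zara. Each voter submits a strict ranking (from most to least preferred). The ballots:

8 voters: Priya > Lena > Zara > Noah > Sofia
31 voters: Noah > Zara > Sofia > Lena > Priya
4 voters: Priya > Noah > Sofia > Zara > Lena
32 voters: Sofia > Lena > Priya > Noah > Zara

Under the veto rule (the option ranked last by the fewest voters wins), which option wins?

Last-place votes: Lena 4, Sofia 8, Noah 0, Priya 31, Zara 32.
Noah is ranked last by the fewest voters, so Noah wins.

Noah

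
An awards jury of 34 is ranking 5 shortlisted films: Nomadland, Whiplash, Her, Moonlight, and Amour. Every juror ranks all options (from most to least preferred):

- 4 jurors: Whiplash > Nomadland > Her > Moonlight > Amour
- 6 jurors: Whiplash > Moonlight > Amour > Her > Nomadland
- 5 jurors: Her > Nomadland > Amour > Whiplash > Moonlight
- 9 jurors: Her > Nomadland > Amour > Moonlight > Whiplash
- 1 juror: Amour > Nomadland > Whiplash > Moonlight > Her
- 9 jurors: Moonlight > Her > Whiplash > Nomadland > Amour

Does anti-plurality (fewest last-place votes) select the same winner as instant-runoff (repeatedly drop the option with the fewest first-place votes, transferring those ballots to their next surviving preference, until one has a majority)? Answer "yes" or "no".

Anti-plurality — last-place votes: Nomadland 6, Whiplash 9, Her 1, Moonlight 5, Amour 13. Winner: Her.
Instant-runoff — R1 Nomadland 0, Whiplash 10, Her 14, Moonlight 9, Amour 1 (Nomadland out); R2 Whiplash 10, Her 14, Moonlight 9, Amour 1 (Amour out); R3 Whiplash 11, Her 14, Moonlight 9 (Moonlight out); R4 Whiplash 11, Her 23 (Her winner). Winner: Her.
The two methods agree.

yes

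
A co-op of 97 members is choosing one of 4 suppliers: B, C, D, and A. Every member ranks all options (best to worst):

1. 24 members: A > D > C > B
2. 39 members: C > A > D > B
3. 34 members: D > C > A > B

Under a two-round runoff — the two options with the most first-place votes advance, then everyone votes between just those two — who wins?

Round 1 first-place votes: B 0, C 39, D 34, A 24.
C and D advance.
Runoff: C is preferred to D by 39 voters; D by 58.
D wins the runoff.

D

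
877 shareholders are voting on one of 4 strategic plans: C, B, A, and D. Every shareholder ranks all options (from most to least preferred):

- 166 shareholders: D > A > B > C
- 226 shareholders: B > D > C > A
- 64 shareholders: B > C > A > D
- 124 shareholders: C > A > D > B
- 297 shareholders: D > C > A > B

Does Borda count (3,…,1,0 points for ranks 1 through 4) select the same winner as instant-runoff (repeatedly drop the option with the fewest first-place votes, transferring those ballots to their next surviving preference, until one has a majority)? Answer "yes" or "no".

yes

Borda — scores: C 1320, B 1036, A 941, D 1965. Winner: D.
Instant-runoff — R1 C 124, B 290, A 0, D 463 (D winner). Winner: D.
The two methods agree.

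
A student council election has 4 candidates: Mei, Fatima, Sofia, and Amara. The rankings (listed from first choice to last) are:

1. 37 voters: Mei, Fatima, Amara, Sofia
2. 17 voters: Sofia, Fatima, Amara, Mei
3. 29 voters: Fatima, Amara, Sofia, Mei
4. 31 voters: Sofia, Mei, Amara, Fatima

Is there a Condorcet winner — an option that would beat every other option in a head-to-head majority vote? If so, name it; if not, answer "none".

none

Checking pairwise contests:
Sofia beats Mei 77–37.
Mei beats Fatima 68–46.
Fatima beats Sofia 66–48.
Mei beats Amara 68–46.
Every option loses at least one head-to-head, so there is no Condorcet winner.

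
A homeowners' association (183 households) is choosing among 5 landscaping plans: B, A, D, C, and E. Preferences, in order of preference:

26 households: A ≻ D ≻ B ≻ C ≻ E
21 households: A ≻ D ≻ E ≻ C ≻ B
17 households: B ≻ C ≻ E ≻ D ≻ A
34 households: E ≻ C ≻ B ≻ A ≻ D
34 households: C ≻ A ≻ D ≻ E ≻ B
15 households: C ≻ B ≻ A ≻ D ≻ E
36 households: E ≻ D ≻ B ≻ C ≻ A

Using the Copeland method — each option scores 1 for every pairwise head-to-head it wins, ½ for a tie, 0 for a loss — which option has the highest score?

C

B: beats A; loses to D, C, and E → score 1.
A: beats D and E; loses to B and C → score 2.
D: beats B and E; loses to A and C → score 2.
C: beats B, A, D, and E → score 4.
E: beats B; loses to A, D, and C → score 1.
C has the best pairwise record.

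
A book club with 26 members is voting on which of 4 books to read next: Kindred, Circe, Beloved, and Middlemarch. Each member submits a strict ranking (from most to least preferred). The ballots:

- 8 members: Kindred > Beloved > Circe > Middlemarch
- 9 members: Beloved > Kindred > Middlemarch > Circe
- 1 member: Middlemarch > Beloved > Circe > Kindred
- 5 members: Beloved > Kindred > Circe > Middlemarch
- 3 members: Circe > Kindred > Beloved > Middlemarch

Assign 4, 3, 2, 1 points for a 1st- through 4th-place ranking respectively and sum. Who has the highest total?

Beloved

Kindred: 8·4 + 9·3 + 1·1 + 5·3 + 3·3 = 84
Circe: 8·2 + 9·1 + 1·2 + 5·2 + 3·4 = 49
Beloved: 8·3 + 9·4 + 1·3 + 5·4 + 3·2 = 89
Middlemarch: 8·1 + 9·2 + 1·4 + 5·1 + 3·1 = 38
Beloved has the highest Borda score (89).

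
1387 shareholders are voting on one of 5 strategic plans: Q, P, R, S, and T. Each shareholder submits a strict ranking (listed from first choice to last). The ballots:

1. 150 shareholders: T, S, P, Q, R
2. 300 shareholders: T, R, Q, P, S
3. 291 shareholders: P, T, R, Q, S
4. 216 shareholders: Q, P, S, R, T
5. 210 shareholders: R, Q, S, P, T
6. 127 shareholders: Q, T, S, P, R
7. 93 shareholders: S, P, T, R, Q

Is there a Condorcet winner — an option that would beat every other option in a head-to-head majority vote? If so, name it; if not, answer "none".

Checking pairwise contests:
R beats Q 894–493.
Q beats P 853–534.
P beats R 877–510.
Q beats S 1144–243.
P beats T 810–577.
Every option loses at least one head-to-head, so there is no Condorcet winner.

none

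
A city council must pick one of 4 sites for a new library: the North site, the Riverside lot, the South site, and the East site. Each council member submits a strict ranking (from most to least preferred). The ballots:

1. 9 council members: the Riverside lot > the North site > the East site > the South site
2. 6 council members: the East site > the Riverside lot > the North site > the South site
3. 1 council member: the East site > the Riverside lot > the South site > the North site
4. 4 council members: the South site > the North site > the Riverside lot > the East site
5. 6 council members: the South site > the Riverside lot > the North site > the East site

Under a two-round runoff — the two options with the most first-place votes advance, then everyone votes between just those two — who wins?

Round 1 first-place votes: the North site 0, the Riverside lot 9, the South site 10, the East site 7.
the South site and the Riverside lot advance.
Runoff: the South site is preferred to the Riverside lot by 10 voters; the Riverside lot by 16.
the Riverside lot wins the runoff.

the Riverside lot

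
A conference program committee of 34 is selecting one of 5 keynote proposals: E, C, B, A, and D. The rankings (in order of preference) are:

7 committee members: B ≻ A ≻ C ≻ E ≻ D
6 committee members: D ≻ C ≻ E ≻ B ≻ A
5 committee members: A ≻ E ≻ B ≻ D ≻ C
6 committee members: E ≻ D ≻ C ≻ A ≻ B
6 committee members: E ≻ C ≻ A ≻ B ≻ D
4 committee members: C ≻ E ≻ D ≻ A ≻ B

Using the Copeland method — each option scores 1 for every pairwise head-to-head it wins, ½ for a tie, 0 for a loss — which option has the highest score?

E: beats B, A, and D; ties C → score 3.5.
C: beats B and A; ties E and D → score 3.
B: beats D; loses to E, C, and A → score 1.
A: beats B and D; loses to E and C → score 2.
D: ties C; loses to E, B, and A → score 0.5.
E has the best pairwise record.

E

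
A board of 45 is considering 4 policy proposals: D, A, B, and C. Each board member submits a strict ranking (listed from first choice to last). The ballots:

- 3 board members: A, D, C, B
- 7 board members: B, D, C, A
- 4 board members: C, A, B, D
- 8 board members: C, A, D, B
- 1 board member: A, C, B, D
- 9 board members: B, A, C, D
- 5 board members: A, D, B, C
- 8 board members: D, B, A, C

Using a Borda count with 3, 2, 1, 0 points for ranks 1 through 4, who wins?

A

D: 3·2 + 7·2 + 4·0 + 8·1 + 1·0 + 9·0 + 5·2 + 8·3 = 62
A: 3·3 + 7·0 + 4·2 + 8·2 + 1·3 + 9·2 + 5·3 + 8·1 = 77
B: 3·0 + 7·3 + 4·1 + 8·0 + 1·1 + 9·3 + 5·1 + 8·2 = 74
C: 3·1 + 7·1 + 4·3 + 8·3 + 1·2 + 9·1 + 5·0 + 8·0 = 57
A has the highest Borda score (77).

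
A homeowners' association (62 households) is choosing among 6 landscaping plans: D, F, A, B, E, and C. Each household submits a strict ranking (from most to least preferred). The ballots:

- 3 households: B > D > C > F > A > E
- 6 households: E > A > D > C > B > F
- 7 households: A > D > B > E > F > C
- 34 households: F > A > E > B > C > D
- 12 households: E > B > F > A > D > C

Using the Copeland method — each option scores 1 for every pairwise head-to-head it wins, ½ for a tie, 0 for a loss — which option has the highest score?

F

D: loses to F, A, B, E, and C → score 0.
F: beats D, A, B, E, and C → score 5.
A: beats D, B, E, and C; loses to F → score 4.
B: beats D and C; loses to F, A, and E → score 2.
E: beats D, B, and C; loses to F and A → score 3.
C: beats D; loses to F, A, B, and E → score 1.
F has the best pairwise record.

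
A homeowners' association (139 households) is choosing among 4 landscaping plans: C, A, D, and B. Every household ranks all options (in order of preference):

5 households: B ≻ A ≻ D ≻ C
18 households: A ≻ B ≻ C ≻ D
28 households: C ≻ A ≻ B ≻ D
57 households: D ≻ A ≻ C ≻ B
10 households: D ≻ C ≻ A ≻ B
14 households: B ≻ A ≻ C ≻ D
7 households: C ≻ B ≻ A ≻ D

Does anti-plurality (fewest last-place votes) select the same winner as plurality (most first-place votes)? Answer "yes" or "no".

no

Anti-plurality — last-place votes: C 5, A 0, D 67, B 67. Winner: A.
Plurality — first-place votes: C 35, A 18, D 67, B 19. Winner: D.
The two methods disagree.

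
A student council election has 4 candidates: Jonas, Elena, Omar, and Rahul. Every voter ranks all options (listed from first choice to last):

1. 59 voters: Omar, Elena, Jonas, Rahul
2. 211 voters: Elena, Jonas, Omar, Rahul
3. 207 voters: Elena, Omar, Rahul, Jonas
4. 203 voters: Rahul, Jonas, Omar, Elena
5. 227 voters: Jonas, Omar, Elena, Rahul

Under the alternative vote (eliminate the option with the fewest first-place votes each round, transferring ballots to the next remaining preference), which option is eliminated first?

Round 1: Jonas 227, Elena 418, Omar 59, Rahul 203. Eliminate Omar.

Omar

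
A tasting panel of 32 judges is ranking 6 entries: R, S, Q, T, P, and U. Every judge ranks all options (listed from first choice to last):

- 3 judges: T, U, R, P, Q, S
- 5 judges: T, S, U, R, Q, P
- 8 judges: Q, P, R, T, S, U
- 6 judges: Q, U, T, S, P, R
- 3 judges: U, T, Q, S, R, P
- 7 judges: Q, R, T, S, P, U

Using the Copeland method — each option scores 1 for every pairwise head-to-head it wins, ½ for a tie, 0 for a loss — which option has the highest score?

R: beats S and P; loses to Q, T, and U → score 2.
S: beats P and U; loses to R, Q, and T → score 2.
Q: beats R, S, T, P, and U → score 5.
T: beats R, S, P, and U; loses to Q → score 4.
P: loses to R, S, Q, T, and U → score 0.
U: beats R and P; loses to S, Q, and T → score 2.
Q has the best pairwise record.

Q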